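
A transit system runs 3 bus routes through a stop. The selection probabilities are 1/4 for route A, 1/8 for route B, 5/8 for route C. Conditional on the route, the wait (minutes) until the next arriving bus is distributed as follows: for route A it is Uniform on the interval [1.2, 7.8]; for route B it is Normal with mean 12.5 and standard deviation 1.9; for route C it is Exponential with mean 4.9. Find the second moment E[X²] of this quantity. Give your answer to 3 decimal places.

55.965

For each component E[X²] = Var + (mean)², giving A: 23.88; B: 159.86; C: 48.02.
Overall E[X²] = 0.25·23.88 + 0.125·159.86 + 0.625·48.02 = 55.965.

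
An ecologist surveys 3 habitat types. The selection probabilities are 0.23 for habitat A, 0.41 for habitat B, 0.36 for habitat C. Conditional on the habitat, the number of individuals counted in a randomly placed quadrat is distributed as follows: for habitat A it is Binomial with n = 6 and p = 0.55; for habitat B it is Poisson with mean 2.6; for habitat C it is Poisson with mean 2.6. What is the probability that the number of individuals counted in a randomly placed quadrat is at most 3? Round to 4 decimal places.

0.6952

Conditional on each habitat, P(X ≤ 3): A: 0.558482; B: 0.736002; C: 0.736002.
By total probability, P(X ≤ 3) = 0.23·0.558482 + 0.41·0.736002 + 0.36·0.736002 = 0.695172.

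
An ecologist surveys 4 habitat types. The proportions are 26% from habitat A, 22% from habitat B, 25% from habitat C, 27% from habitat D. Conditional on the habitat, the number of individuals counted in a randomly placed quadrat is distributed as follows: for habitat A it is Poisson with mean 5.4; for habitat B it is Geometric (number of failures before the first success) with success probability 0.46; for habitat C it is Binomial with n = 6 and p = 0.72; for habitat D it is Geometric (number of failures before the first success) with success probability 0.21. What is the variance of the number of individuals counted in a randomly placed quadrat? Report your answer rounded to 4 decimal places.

Per component, A: μ=5.4, E[X²]=34.56; B: μ=1.17391, E[X²]=3.93006; C: μ=4.32, E[X²]=19.872; D: μ=3.7619, E[X²]=32.0658.
E[X] = 0.26·5.4 + 0.22·1.17391 + 0.25·4.32 + 0.27·3.7619 = 3.75798.
E[X²] = 0.26·34.56 + 0.22·3.93006 + 0.25·19.872 + 0.27·32.0658 = 23.476.
Var(X) = E[X²] − (E[X])² = 23.476 − 14.1224 = 9.35359.

9.3536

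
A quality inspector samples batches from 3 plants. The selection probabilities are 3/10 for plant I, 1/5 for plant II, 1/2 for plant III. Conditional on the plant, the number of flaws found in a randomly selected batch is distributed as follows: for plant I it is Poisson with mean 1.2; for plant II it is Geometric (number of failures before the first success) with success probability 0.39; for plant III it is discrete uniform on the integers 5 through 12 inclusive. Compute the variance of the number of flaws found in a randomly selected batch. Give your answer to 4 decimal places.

Per component, I: μ=1.2, E[X²]=2.64; II: μ=1.5641, E[X²]=6.45694; III: μ=8.5, E[X²]=77.5.
E[X] = 0.3·1.2 + 0.2·1.5641 + 0.5·8.5 = 4.92282.
E[X²] = 0.3·2.64 + 0.2·6.45694 + 0.5·77.5 = 40.8334.
Var(X) = E[X²] − (E[X])² = 40.8334 − 24.2342 = 16.5992.

16.5992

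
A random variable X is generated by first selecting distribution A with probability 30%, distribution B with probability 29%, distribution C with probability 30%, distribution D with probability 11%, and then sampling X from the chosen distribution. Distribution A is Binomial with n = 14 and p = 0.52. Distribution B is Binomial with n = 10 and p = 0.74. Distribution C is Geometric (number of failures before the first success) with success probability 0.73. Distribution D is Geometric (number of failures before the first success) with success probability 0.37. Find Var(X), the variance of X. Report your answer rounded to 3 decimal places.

Per component, A: μ=7.28, E[X²]=56.4928; B: μ=7.4, E[X²]=56.684; C: μ=0.369863, E[X²]=0.64346; D: μ=1.7027, E[X²]=7.5011.
E[X] = 0.3·7.28 + 0.29·7.4 + 0.3·0.369863 + 0.11·1.7027 = 4.62826.
E[X²] = 0.3·56.4928 + 0.29·56.684 + 0.3·0.64346 + 0.11·7.5011 = 34.4044.
Var(X) = E[X²] − (E[X])² = 34.4044 − 21.4208 = 12.9836.

12.984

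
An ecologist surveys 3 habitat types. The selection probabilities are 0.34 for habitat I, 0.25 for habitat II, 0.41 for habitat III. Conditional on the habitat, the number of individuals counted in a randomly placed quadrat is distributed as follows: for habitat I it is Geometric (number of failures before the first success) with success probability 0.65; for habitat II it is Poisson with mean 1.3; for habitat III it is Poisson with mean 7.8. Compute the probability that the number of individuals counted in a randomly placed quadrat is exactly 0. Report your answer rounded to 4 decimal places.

Conditional on each habitat, P(X = 0): I: 0.65; II: 0.272532; III: 0.000409735.
By total probability, P(X = 0) = 0.34·0.65 + 0.25·0.272532 + 0.41·0.000409735 = 0.289301.

0.2893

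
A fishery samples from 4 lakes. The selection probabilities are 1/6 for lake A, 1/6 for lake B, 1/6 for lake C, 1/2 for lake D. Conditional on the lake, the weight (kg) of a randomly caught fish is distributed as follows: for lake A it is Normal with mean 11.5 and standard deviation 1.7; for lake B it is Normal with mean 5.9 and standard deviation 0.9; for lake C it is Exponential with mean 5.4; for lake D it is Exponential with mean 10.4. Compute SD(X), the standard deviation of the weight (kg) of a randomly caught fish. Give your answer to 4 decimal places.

Per component, A: μ=11.5, E[X²]=135.14; B: μ=5.9, E[X²]=35.62; C: μ=5.4, E[X²]=58.32; D: μ=10.4, E[X²]=216.32.
E[X] = 0.166667·11.5 + 0.166667·5.9 + 0.166667·5.4 + 0.5·10.4 = 9.
E[X²] = 0.166667·135.14 + 0.166667·35.62 + 0.166667·58.32 + 0.5·216.32 = 146.34.
Var(X) = E[X²] − (E[X])² = 146.34 − 81 = 65.34.
SD(X) = √65.34 = 8.08332.

8.0833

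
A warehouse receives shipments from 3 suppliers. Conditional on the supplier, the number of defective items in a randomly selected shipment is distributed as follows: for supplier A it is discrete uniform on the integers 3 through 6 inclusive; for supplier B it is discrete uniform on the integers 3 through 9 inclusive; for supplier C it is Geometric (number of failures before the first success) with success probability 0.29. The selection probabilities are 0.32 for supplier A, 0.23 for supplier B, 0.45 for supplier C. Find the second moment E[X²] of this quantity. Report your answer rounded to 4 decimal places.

For each component E[X²] = Var + (mean)², giving A: 21.5; B: 40; C: 14.4364.
Overall E[X²] = 0.32·21.5 + 0.23·40 + 0.45·14.4364 = 22.5764.

22.5764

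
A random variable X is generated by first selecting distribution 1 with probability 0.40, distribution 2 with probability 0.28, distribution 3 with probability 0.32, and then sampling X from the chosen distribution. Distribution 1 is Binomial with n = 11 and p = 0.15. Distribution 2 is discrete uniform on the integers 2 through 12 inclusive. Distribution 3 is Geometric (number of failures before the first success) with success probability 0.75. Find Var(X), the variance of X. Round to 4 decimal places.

10.9131

Per component, 1: μ=1.65, E[X²]=4.125; 2: μ=7, E[X²]=59; 3: μ=0.333333, E[X²]=0.555556.
E[X] = 0.4·1.65 + 0.28·7 + 0.32·0.333333 = 2.72667.
E[X²] = 0.4·4.125 + 0.28·59 + 0.32·0.555556 = 18.3478.
Var(X) = E[X²] − (E[X])² = 18.3478 − 7.43471 = 10.9131.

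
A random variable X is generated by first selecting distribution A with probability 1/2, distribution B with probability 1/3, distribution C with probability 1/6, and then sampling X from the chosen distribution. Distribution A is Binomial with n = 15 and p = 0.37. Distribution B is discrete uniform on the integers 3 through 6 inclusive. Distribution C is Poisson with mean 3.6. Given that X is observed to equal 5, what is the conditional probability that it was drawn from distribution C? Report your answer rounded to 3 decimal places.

0.110

Likelihoods P(X=5 | ·): A: 0.205102; B: 0.25; C: 0.13768.
Posterior ∝ prior × likelihood. Numerator for C: 0.166667·0.13768 = 0.0229467.
Normalizing constant: 0.5·0.205102 + 0.333333·0.25 + 0.166667·0.13768 = 0.208831.
P(C | observation) = 0.0229467 / 0.208831 = 0.109882.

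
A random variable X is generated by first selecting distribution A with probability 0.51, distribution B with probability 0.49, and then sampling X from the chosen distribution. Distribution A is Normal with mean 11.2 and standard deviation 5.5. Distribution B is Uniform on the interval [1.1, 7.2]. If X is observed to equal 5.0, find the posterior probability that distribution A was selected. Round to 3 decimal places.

Likelihoods f(5.0 | ·): A: 0.0384246; B: 0.163934.
Posterior ∝ prior × likelihood. Numerator for A: 0.51·0.0384246 = 0.0195965.
Normalizing constant: 0.51·0.0384246 + 0.49·0.163934 = 0.0999244.
P(A | observation) = 0.0195965 / 0.0999244 = 0.196114.

0.196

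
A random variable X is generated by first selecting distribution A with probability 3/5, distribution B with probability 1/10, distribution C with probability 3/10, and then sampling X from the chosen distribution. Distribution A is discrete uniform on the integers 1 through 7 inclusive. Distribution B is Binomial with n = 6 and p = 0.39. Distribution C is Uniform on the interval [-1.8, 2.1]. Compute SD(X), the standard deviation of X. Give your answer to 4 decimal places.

Per component, A: μ=4, E[X²]=20; B: μ=2.34, E[X²]=6.903; C: μ=0.15, E[X²]=1.29.
E[X] = 0.6·4 + 0.1·2.34 + 0.3·0.15 = 2.679.
E[X²] = 0.6·20 + 0.1·6.903 + 0.3·1.29 = 13.0773.
Var(X) = E[X²] − (E[X])² = 13.0773 − 7.17704 = 5.90026.
SD(X) = √5.90026 = 2.42904.

2.4290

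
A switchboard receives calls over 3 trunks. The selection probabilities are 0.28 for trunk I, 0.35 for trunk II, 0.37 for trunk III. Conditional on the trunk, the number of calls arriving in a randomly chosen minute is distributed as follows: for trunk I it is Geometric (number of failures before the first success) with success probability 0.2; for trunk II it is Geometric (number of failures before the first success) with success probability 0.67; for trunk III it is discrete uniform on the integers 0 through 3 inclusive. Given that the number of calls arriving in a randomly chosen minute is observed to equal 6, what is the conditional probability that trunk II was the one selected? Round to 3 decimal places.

Likelihoods P(X=6 | ·): I: 0.0524288; II: 0.000865284; III: 0.
Posterior ∝ prior × likelihood. Numerator for II: 0.35·0.000865284 = 0.000302849.
Normalizing constant: 0.28·0.0524288 + 0.35·0.000865284 + 0.37·0 = 0.0149829.
P(II | observation) = 0.000302849 / 0.0149829 = 0.020213.

0.020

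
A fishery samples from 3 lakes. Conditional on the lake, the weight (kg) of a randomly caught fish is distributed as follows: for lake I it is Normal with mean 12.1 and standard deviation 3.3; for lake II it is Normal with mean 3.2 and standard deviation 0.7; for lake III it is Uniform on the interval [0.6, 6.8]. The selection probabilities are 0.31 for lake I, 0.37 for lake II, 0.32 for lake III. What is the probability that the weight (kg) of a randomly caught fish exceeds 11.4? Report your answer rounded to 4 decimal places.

0.1810

Conditional on each lake, P(X > 11.4): I: 0.583994; II: 0; III: 0.
By total probability, P(X > 11.4) = 0.31·0.583994 + 0.37·0 + 0.32·0 = 0.181038.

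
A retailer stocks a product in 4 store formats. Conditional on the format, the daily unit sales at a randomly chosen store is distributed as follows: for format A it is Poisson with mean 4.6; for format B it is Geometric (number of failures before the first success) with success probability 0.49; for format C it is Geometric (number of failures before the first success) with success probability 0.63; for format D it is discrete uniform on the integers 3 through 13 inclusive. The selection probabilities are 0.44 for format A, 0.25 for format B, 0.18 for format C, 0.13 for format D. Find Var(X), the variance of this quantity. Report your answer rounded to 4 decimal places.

Per component, A: μ=4.6, E[X²]=25.76; B: μ=1.04082, E[X²]=3.20741; C: μ=0.587302, E[X²]=1.27715; D: μ=8, E[X²]=74.
E[X] = 0.44·4.6 + 0.25·1.04082 + 0.18·0.587302 + 0.13·8 = 3.42992.
E[X²] = 0.44·25.76 + 0.25·3.20741 + 0.18·1.27715 + 0.13·74 = 21.9861.
Var(X) = E[X²] − (E[X])² = 21.9861 − 11.7643 = 10.2218.

10.2218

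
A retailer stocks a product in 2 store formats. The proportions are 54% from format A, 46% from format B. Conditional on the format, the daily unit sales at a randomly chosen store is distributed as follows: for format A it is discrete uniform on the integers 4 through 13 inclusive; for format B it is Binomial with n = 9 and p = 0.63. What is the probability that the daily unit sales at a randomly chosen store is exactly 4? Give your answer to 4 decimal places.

0.1173

Conditional on each format, P(X = 4): A: 0.1; B: 0.137639.
By total probability, P(X = 4) = 0.54·0.1 + 0.46·0.137639 = 0.117314.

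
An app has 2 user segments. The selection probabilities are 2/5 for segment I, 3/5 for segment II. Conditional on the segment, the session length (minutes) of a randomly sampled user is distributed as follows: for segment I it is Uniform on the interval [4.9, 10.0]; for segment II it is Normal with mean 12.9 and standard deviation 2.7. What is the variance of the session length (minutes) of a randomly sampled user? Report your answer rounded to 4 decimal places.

12.3696

Per component, I: μ=7.45, E[X²]=57.67; II: μ=12.9, E[X²]=173.7.
E[X] = 0.4·7.45 + 0.6·12.9 = 10.72.
E[X²] = 0.4·57.67 + 0.6·173.7 = 127.288.
Var(X) = E[X²] − (E[X])² = 127.288 − 114.918 = 12.3696.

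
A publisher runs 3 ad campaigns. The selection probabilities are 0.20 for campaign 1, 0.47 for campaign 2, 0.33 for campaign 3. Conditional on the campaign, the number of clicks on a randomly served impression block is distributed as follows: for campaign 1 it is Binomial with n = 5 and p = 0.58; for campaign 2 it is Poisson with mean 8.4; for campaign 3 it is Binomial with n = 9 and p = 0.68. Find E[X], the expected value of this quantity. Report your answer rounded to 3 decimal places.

Component means — 1: 2.9; 2: 8.4; 3: 6.12.
E[X] = 0.2·2.9 + 0.47·8.4 + 0.33·6.12 = 6.5476.

6.548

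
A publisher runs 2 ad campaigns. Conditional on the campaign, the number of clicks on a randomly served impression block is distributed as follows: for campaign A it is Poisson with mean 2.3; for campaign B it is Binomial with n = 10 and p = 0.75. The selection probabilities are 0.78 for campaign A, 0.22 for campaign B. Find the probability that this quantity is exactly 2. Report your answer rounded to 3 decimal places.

Conditional on each campaign, P(X = 2): A: 0.265185; B: 0.000386238.
By total probability, P(X = 2) = 0.78·0.265185 + 0.22·0.000386238 = 0.206929.

0.207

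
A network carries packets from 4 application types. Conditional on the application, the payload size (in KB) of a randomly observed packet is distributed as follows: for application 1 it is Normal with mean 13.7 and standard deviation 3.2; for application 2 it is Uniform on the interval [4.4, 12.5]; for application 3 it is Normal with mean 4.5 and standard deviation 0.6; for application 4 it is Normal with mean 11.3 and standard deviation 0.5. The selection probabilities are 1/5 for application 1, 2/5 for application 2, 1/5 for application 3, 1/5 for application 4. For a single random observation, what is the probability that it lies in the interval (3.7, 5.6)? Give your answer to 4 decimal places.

Conditional on each application, P(3.7 < X < 5.6): 1: 0.00479382; 2: 0.148148; 3: 0.875412; 4: 0.
By total probability, P(3.7 < X < 5.6) = 0.2·0.00479382 + 0.4·0.148148 + 0.2·0.875412 + 0.2·0 = 0.2353.

0.2353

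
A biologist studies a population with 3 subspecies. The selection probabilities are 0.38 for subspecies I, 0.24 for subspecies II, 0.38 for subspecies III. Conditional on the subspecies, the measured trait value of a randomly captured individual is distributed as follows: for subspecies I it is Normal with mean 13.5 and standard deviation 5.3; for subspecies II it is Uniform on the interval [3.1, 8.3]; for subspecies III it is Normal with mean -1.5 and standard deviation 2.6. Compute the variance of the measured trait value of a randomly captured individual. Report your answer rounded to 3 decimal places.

56.550

Per component, I: μ=13.5, E[X²]=210.34; II: μ=5.7, E[X²]=34.7433; III: μ=-1.5, E[X²]=9.01.
E[X] = 0.38·13.5 + 0.24·5.7 + 0.38·-1.5 = 5.928.
E[X²] = 0.38·210.34 + 0.24·34.7433 + 0.38·9.01 = 91.6914.
Var(X) = E[X²] − (E[X])² = 91.6914 − 35.1412 = 56.5502.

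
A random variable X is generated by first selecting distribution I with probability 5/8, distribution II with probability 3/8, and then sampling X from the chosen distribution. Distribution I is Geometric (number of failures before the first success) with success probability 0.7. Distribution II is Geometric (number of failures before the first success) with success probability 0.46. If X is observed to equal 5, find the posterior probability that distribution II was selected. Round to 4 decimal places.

0.8817

Likelihoods P(X=5 | ·): I: 0.001701; II: 0.0211216.
Posterior ∝ prior × likelihood. Numerator for II: 0.375·0.0211216 = 0.0079206.
Normalizing constant: 0.625·0.001701 + 0.375·0.0211216 = 0.00898372.
P(II | observation) = 0.0079206 / 0.00898372 = 0.881661.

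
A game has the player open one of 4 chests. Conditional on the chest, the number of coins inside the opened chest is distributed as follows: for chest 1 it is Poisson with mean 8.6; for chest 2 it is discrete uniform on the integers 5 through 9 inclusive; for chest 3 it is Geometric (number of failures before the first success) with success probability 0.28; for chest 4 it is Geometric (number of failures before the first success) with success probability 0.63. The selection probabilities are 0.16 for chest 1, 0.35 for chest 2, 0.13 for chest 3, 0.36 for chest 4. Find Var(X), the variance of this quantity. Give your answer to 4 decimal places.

Per component, 1: μ=8.6, E[X²]=82.56; 2: μ=7, E[X²]=51; 3: μ=2.57143, E[X²]=15.7959; 4: μ=0.587302, E[X²]=1.27715.
E[X] = 0.16·8.6 + 0.35·7 + 0.13·2.57143 + 0.36·0.587302 = 4.37171.
E[X²] = 0.16·82.56 + 0.35·51 + 0.13·15.7959 + 0.36·1.27715 = 33.5728.
Var(X) = E[X²] − (E[X])² = 33.5728 − 19.1119 = 14.461.

14.4610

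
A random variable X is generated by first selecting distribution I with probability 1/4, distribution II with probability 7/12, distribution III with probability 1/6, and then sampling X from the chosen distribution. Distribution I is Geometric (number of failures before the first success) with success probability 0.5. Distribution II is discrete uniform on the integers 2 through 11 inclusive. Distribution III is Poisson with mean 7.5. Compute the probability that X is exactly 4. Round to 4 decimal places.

0.0783

Conditional on each component, P(X = 4): I: 0.03125; II: 0.1; III: 0.0729164.
By total probability, P(X = 4) = 0.25·0.03125 + 0.583333·0.1 + 0.166667·0.0729164 = 0.0782986.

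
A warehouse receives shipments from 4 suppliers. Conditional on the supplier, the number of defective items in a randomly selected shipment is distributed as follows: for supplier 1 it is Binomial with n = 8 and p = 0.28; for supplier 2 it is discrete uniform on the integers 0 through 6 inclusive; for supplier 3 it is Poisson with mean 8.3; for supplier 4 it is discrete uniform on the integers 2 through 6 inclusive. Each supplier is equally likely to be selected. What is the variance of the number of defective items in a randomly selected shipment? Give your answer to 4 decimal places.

9.4769

Per component, 1: μ=2.24, E[X²]=6.6304; 2: μ=3, E[X²]=13; 3: μ=8.3, E[X²]=77.19; 4: μ=4, E[X²]=18.
E[X] = 0.25·2.24 + 0.25·3 + 0.25·8.3 + 0.25·4 = 4.385.
E[X²] = 0.25·6.6304 + 0.25·13 + 0.25·77.19 + 0.25·18 = 28.7051.
Var(X) = E[X²] − (E[X])² = 28.7051 − 19.2282 = 9.47688.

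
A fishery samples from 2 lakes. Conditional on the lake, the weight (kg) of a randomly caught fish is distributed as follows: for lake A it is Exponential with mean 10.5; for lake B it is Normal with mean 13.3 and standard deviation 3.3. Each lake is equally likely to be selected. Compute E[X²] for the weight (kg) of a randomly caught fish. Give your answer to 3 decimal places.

204.140

For each component E[X²] = Var + (mean)², giving A: 220.5; B: 187.78.
Overall E[X²] = 0.5·220.5 + 0.5·187.78 = 204.14.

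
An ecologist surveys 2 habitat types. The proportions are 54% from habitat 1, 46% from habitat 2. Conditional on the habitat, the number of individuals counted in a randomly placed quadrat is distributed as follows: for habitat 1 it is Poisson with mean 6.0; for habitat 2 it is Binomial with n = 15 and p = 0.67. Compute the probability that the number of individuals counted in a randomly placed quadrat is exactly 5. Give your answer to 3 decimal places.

0.090

Conditional on each habitat, P(X = 5): 1: 0.160623; 2: 0.00620967.
By total probability, P(X = 5) = 0.54·0.160623 + 0.46·0.00620967 = 0.0895929.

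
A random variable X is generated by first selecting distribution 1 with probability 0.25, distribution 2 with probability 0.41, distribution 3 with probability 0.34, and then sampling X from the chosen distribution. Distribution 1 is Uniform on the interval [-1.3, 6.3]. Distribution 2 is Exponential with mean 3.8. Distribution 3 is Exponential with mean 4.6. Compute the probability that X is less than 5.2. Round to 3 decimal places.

Conditional on each component, P(X < 5.2): 1: 0.855263; 2: 0.745492; 3: 0.677107.
By total probability, P(X < 5.2) = 0.25·0.855263 + 0.41·0.745492 + 0.34·0.677107 = 0.749684.

0.750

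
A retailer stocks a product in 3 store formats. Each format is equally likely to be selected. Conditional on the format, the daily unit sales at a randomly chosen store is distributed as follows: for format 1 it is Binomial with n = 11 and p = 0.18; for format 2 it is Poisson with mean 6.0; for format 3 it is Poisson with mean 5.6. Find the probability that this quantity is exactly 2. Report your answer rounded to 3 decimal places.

0.134

Conditional on each format, P(X = 2): 1: 0.298698; 2: 0.0446175; 3: 0.0579825.
By total probability, P(X = 2) = 0.333333·0.298698 + 0.333333·0.0446175 + 0.333333·0.0579825 = 0.133766.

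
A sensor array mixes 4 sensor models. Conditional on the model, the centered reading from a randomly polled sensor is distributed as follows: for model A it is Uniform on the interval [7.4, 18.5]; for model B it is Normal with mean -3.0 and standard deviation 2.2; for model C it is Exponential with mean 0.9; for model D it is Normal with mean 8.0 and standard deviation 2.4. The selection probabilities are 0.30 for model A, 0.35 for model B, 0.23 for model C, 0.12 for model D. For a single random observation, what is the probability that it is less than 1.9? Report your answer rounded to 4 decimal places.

Conditional on each model, P(X < 1.9): A: 0; B: 0.987035; C: 0.878897; D: 0.00551627.
By total probability, P(X < 1.9) = 0.3·0 + 0.35·0.987035 + 0.23·0.878897 + 0.12·0.00551627 = 0.548271.

0.5483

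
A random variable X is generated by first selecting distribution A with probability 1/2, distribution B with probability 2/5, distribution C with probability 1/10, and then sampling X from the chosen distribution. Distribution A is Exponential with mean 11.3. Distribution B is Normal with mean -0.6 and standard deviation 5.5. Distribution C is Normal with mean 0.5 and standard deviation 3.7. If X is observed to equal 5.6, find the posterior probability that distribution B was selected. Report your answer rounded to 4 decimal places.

Likelihoods f(5.6 | ·): A: 0.0539133; B: 0.0384246; C: 0.0417008.
Posterior ∝ prior × likelihood. Numerator for B: 0.4·0.0384246 = 0.0153698.
Normalizing constant: 0.5·0.0539133 + 0.4·0.0384246 + 0.1·0.0417008 = 0.0464966.
P(B | observation) = 0.0153698 / 0.0464966 = 0.330558.

0.3306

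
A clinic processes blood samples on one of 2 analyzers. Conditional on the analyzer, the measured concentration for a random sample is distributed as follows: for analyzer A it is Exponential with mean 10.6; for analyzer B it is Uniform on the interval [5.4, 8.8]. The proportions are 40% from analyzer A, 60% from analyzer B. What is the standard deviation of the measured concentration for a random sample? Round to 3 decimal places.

Per component, A: μ=10.6, E[X²]=224.72; B: μ=7.1, E[X²]=51.3733.
E[X] = 0.4·10.6 + 0.6·7.1 = 8.5.
E[X²] = 0.4·224.72 + 0.6·51.3733 = 120.712.
Var(X) = E[X²] − (E[X])² = 120.712 − 72.25 = 48.462.
SD(X) = √48.462 = 6.96147.

6.961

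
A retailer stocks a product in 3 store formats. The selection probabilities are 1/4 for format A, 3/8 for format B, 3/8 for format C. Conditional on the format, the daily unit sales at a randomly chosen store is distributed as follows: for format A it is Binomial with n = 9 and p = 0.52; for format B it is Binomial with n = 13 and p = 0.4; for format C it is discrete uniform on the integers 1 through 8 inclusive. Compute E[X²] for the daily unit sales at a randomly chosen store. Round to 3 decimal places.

26.910

For each component E[X²] = Var + (mean)², giving A: 24.1488; B: 30.16; C: 25.5.
Overall E[X²] = 0.25·24.1488 + 0.375·30.16 + 0.375·25.5 = 26.9097.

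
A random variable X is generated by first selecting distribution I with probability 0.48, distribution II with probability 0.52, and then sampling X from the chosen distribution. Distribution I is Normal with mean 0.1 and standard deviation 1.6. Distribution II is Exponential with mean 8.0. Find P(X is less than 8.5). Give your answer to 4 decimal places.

Conditional on each component, P(X < 8.5): I: 1; II: 0.654409.
By total probability, P(X < 8.5) = 0.48·1 + 0.52·0.654409 = 0.820293.

0.8203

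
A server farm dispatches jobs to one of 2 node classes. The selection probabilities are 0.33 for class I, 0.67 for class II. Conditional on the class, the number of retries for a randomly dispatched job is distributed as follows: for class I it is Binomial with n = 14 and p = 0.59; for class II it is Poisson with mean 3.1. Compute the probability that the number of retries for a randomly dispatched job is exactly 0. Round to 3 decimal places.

Conditional on each class, P(X = 0): I: 3.79292e-06; II: 0.0450492.
By total probability, P(X = 0) = 0.33·3.79292e-06 + 0.67·0.0450492 = 0.0301842.

0.030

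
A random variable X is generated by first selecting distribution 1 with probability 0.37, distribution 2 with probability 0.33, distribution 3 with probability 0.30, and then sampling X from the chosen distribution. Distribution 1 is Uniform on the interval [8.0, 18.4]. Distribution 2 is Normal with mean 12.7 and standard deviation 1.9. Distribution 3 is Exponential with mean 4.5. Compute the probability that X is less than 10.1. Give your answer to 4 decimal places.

Conditional on each component, P(X < 10.1): 1: 0.201923; 2: 0.0855902; 3: 0.894014.
By total probability, P(X < 10.1) = 0.37·0.201923 + 0.33·0.0855902 + 0.3·0.894014 = 0.37116.

0.3712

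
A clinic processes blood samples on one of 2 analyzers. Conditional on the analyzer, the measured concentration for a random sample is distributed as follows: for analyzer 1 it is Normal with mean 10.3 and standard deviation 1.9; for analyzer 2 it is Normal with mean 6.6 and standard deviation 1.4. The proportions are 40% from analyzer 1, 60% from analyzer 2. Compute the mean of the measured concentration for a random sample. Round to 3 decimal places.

Component means — 1: 10.3; 2: 6.6.
E[X] = 0.4·10.3 + 0.6·6.6 = 8.08.

8.080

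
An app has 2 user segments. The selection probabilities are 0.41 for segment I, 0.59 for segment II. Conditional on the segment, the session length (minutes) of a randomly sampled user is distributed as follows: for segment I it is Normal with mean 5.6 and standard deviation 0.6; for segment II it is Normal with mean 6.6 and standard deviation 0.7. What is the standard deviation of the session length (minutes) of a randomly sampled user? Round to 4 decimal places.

0.8238

Per component, I: μ=5.6, E[X²]=31.72; II: μ=6.6, E[X²]=44.05.
E[X] = 0.41·5.6 + 0.59·6.6 = 6.19.
E[X²] = 0.41·31.72 + 0.59·44.05 = 38.9947.
Var(X) = E[X²] − (E[X])² = 38.9947 − 38.3161 = 0.6786.
SD(X) = √0.6786 = 0.823772.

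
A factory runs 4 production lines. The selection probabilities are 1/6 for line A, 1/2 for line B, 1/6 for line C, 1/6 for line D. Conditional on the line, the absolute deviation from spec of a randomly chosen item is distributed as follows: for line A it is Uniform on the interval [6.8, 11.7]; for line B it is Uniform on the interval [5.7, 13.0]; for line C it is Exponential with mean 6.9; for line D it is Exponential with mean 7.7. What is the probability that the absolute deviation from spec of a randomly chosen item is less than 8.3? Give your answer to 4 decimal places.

Conditional on each line, P(X < 8.3): A: 0.306122; B: 0.356164; C: 0.699678; D: 0.659698.
By total probability, P(X < 8.3) = 0.166667·0.306122 + 0.5·0.356164 + 0.166667·0.699678 + 0.166667·0.659698 = 0.455665.

0.4557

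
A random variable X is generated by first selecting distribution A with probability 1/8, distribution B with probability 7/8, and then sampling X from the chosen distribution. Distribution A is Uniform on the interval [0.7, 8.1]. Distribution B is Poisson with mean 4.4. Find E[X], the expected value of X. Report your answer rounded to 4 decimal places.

Component means — A: 4.4; B: 4.4.
E[X] = 0.125·4.4 + 0.875·4.4 = 4.4.

4.4000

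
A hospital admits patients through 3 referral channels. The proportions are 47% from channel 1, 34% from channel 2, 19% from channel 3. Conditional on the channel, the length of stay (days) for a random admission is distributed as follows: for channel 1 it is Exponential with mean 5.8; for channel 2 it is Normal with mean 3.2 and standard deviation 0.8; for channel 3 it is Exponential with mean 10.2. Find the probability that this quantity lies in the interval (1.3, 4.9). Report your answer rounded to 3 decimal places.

0.555

Conditional on each channel, P(1.3 < X < 4.9): 1: 0.369573; 2: 0.974432; 3: 0.261796.
By total probability, P(1.3 < X < 4.9) = 0.47·0.369573 + 0.34·0.974432 + 0.19·0.261796 = 0.554748.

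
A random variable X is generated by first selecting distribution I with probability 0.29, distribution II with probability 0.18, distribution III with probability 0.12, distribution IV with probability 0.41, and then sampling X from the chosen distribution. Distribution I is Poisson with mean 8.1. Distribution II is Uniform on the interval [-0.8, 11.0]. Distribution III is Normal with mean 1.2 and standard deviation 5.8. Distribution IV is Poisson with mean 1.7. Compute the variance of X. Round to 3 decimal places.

Per component, I: μ=8.1, E[X²]=73.71; II: μ=5.1, E[X²]=37.6133; III: μ=1.2, E[X²]=35.08; IV: μ=1.7, E[X²]=4.59.
E[X] = 0.29·8.1 + 0.18·5.1 + 0.12·1.2 + 0.41·1.7 = 4.108.
E[X²] = 0.29·73.71 + 0.18·37.6133 + 0.12·35.08 + 0.41·4.59 = 34.2378.
Var(X) = E[X²] − (E[X])² = 34.2378 − 16.8757 = 17.3621.

17.362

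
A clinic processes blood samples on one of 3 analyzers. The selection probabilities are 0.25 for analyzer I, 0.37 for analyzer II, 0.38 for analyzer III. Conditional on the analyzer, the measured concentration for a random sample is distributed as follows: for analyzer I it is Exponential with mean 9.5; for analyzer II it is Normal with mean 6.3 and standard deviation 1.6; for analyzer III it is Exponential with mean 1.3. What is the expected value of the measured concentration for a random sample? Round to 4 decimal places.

5.2000

Component means — I: 9.5; II: 6.3; III: 1.3.
E[X] = 0.25·9.5 + 0.37·6.3 + 0.38·1.3 = 5.2.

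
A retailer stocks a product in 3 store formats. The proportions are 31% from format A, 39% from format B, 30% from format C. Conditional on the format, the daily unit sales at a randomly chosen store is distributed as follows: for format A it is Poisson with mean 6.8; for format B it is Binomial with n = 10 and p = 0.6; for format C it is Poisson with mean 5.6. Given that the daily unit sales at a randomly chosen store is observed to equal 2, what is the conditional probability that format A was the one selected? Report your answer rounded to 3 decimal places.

Likelihoods P(X=2 | ·): A: 0.0257505; B: 0.0106168; C: 0.0579825.
Posterior ∝ prior × likelihood. Numerator for A: 0.31·0.0257505 = 0.00798265.
Normalizing constant: 0.31·0.0257505 + 0.39·0.0106168 + 0.3·0.0579825 = 0.029518.
P(A | observation) = 0.00798265 / 0.029518 = 0.270434.

0.270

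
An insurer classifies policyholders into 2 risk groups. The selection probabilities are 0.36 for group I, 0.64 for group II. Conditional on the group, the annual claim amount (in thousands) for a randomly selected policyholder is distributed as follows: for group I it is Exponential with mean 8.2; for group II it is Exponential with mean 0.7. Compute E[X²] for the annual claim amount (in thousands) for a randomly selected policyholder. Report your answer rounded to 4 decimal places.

49.0400

For each component E[X²] = Var + (mean)², giving I: 134.48; II: 0.98.
Overall E[X²] = 0.36·134.48 + 0.64·0.98 = 49.04.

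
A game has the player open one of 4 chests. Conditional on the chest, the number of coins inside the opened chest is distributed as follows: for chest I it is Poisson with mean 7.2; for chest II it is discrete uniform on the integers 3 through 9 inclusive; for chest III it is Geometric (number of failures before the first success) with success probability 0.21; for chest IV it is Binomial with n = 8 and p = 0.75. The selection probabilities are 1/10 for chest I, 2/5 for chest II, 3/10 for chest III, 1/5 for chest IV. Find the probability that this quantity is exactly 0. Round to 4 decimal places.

0.0631

Conditional on each chest, P(X = 0): I: 0.000746586; II: 0; III: 0.21; IV: 1.52588e-05.
By total probability, P(X = 0) = 0.1·0.000746586 + 0.4·0 + 0.3·0.21 + 0.2·1.52588e-05 = 0.0630777.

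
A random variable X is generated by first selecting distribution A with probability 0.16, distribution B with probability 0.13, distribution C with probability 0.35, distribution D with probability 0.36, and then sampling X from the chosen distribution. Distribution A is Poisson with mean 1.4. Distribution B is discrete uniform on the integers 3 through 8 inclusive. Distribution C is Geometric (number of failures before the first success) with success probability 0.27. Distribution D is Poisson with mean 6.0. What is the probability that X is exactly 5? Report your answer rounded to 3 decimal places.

Conditional on each component, P(X = 5): A: 0.0110521; B: 0.166667; C: 0.0559729; D: 0.160623.
By total probability, P(X = 5) = 0.16·0.0110521 + 0.13·0.166667 + 0.35·0.0559729 + 0.36·0.160623 = 0.10085.

0.101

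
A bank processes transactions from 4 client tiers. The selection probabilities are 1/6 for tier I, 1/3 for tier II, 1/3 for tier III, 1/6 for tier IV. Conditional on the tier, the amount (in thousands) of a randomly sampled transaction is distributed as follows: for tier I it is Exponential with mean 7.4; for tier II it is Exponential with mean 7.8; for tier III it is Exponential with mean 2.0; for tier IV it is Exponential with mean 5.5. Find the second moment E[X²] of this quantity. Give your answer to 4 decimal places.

For each component E[X²] = Var + (mean)², giving I: 109.52; II: 121.68; III: 8; IV: 60.5.
Overall E[X²] = 0.166667·109.52 + 0.333333·121.68 + 0.333333·8 + 0.166667·60.5 = 71.5633.

71.5633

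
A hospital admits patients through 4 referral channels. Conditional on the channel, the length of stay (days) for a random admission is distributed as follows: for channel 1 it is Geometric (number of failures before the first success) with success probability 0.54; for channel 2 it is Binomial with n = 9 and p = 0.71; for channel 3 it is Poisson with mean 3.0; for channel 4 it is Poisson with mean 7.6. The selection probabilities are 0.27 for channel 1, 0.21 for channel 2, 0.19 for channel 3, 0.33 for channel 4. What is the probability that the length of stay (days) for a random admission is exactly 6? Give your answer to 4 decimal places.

0.1103

Conditional on each channel, P(X = 6): 1: 0.00511612; 2: 0.262436; 3: 0.0504094; 4: 0.13394.
By total probability, P(X = 6) = 0.27·0.00511612 + 0.21·0.262436 + 0.19·0.0504094 + 0.33·0.13394 = 0.110271.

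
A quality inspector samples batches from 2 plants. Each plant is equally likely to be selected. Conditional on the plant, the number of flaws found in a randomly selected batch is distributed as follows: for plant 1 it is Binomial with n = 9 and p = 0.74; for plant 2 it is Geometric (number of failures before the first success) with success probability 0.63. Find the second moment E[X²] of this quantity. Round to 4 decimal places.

For each component E[X²] = Var + (mean)², giving 1: 46.0872; 2: 1.27715.
Overall E[X²] = 0.5·46.0872 + 0.5·1.27715 = 23.6822.

23.6822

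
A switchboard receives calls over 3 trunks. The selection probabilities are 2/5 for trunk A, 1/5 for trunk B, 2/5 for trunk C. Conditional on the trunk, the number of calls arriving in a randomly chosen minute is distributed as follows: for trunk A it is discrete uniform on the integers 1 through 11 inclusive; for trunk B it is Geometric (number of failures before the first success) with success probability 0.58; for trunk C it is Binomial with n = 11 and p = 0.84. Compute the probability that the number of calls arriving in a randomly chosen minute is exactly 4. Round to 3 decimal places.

0.040

Conditional on each trunk, P(X = 4): A: 0.0909091; B: 0.0180478; C: 0.000441033.
By total probability, P(X = 4) = 0.4·0.0909091 + 0.2·0.0180478 + 0.4·0.000441033 = 0.0401496.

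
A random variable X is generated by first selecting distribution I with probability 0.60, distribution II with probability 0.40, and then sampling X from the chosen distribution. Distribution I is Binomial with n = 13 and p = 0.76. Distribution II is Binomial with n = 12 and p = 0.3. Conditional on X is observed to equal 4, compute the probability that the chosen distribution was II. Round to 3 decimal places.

Likelihoods P(X=4 | ·): I: 0.000630176; II: 0.23114.
Posterior ∝ prior × likelihood. Numerator for II: 0.4·0.23114 = 0.0924559.
Normalizing constant: 0.6·0.000630176 + 0.4·0.23114 = 0.092834.
P(II | observation) = 0.0924559 / 0.092834 = 0.995927.

0.996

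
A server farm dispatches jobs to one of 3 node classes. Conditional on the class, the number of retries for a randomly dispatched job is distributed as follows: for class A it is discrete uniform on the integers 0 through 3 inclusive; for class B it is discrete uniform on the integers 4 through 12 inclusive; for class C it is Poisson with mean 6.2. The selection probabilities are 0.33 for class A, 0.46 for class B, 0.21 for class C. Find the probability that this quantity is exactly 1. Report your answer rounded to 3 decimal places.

Conditional on each class, P(X = 1): A: 0.25; B: 0; C: 0.0125825.
By total probability, P(X = 1) = 0.33·0.25 + 0.46·0 + 0.21·0.0125825 = 0.0851423.

0.085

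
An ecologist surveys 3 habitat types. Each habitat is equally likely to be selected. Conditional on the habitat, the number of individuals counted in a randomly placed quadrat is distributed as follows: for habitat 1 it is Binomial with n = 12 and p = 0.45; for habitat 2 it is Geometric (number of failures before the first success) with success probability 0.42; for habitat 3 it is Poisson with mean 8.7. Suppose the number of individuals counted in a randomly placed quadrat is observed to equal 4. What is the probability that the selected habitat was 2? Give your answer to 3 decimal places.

Likelihoods P(X=4 | ·): 1: 0.169964; 2: 0.0475293; 3: 0.0397653.
Posterior ∝ prior × likelihood. Numerator for 2: 0.333333·0.0475293 = 0.0158431.
Normalizing constant: 0.333333·0.169964 + 0.333333·0.0475293 + 0.333333·0.0397653 = 0.0857528.
P(2 | observation) = 0.0158431 / 0.0857528 = 0.184753.

0.185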